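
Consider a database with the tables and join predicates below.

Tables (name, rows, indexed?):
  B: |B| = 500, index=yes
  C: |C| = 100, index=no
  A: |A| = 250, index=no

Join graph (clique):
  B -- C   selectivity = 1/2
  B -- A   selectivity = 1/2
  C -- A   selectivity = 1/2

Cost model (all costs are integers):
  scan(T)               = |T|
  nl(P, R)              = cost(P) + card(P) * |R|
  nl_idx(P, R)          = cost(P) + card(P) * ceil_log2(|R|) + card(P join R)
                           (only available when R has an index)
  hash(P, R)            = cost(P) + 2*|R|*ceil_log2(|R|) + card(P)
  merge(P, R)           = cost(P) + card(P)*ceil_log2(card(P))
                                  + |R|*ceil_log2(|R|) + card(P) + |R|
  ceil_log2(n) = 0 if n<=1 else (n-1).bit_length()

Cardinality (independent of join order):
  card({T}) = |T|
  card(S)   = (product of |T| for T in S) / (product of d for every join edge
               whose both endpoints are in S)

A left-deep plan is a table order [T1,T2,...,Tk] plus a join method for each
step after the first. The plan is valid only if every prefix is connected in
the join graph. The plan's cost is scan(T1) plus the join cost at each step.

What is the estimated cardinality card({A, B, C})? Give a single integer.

1562500

Tables in S: A(250), B(500), C(100)
Edges inside S: B-C(d=2), B-A(d=2), C-A(d=2)
numerator = 250 * 500 * 100 = 12500000
denominator = 2 * 2 * 2 = 8
card(S) = 12500000 / 8 = 1562500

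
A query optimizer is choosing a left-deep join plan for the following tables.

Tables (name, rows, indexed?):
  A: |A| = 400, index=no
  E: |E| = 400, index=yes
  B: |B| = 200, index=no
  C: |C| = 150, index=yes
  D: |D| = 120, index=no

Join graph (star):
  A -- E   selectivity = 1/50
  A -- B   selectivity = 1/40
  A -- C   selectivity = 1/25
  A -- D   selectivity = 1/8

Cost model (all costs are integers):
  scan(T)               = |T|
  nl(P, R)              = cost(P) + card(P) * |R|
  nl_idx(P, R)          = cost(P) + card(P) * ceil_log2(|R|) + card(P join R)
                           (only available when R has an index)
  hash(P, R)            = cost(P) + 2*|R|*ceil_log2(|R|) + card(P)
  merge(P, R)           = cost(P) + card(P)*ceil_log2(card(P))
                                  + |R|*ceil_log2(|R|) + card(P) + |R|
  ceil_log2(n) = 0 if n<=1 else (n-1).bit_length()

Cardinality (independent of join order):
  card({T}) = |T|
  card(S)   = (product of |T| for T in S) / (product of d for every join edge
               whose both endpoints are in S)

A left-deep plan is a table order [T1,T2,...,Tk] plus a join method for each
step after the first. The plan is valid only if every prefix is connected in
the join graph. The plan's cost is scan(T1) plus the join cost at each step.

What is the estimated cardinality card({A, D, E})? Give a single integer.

Tables in S: A(400), D(120), E(400)
Edges inside S: A-E(d=50), A-D(d=8)
numerator = 400 * 120 * 400 = 19200000
denominator = 50 * 8 = 400
card(S) = 19200000 / 400 = 48000

48000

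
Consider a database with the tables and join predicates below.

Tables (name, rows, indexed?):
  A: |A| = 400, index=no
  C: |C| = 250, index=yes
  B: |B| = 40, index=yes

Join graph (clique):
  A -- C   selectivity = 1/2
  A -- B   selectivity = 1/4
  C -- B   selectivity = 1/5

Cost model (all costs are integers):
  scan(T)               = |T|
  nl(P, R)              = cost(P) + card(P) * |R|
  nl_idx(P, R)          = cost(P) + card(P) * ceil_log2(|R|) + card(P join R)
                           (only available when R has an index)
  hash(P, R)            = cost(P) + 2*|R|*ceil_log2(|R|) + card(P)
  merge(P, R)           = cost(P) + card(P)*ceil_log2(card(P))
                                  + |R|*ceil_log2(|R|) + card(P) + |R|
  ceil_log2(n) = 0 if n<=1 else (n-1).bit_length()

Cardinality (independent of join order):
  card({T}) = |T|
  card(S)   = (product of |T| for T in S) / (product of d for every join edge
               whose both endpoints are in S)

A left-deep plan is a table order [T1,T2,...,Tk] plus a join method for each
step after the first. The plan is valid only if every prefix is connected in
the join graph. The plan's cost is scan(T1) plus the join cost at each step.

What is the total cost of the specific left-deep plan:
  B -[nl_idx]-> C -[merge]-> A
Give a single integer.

30360

step 1: scan B: cost=40, card=40
step 2: join C via nl_idx
    card(P join C) = 40*250/(5) = 2000
    cost = 40 + 40*8 + 2000 = 2360
step 3: join A via merge
    card(P join A) = 2000*400/(2*4) = 100000
    cost = 2360 + 2000*11 + 400*9 + 2000 + 400 = 30360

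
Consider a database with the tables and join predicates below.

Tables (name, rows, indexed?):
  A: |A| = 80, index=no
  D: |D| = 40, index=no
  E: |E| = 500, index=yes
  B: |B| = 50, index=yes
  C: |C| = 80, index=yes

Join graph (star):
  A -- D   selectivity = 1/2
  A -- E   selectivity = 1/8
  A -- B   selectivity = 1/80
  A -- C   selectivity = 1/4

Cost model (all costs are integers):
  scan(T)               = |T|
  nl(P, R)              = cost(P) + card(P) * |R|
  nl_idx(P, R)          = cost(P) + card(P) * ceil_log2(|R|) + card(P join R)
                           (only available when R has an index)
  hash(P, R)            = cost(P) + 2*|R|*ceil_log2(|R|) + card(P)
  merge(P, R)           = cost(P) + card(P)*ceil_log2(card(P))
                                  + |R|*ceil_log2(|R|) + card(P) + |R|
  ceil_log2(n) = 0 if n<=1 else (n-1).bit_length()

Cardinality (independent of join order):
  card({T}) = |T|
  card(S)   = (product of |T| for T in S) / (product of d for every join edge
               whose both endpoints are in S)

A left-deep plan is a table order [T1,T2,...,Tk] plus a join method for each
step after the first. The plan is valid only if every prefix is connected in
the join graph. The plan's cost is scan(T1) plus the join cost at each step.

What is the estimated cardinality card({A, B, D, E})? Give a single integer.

62500

Tables in S: A(80), B(50), D(40), E(500)
Edges inside S: A-D(d=2), A-E(d=8), A-B(d=80)
numerator = 80 * 50 * 40 * 500 = 80000000
denominator = 2 * 8 * 80 = 1280
card(S) = 80000000 / 1280 = 62500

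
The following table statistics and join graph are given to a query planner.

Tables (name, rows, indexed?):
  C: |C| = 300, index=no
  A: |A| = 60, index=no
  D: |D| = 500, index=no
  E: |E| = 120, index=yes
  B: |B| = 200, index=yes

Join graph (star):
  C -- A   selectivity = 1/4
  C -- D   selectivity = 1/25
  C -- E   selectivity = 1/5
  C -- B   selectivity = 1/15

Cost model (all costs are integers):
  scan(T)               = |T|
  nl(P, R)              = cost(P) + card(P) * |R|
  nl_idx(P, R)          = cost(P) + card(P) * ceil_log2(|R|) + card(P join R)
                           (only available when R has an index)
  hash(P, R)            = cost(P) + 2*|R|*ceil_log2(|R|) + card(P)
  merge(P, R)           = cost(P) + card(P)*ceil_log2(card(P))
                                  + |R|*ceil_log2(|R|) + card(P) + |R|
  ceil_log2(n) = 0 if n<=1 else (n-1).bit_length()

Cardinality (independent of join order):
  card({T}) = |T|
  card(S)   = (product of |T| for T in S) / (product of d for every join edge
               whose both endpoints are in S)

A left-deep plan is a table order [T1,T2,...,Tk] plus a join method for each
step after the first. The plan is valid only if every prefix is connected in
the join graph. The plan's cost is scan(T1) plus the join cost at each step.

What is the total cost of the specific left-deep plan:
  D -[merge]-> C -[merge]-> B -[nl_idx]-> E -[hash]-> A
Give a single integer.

step 1: scan D: cost=500, card=500
step 2: join C via merge
    card(P join C) = 500*300/(25) = 6000
    cost = 500 + 500*9 + 300*9 + 500 + 300 = 8500
step 3: join B via merge
    card(P join B) = 6000*200/(15) = 80000
    cost = 8500 + 6000*13 + 200*8 + 6000 + 200 = 94300
step 4: join E via nl_idx
    card(P join E) = 80000*120/(5) = 1920000
    cost = 94300 + 80000*7 + 1920000 = 2574300
step 5: join A via hash
    card(P join A) = 1920000*60/(4) = 28800000
    cost = 2574300 + 2*60*6 + 1920000 = 4495020

4495020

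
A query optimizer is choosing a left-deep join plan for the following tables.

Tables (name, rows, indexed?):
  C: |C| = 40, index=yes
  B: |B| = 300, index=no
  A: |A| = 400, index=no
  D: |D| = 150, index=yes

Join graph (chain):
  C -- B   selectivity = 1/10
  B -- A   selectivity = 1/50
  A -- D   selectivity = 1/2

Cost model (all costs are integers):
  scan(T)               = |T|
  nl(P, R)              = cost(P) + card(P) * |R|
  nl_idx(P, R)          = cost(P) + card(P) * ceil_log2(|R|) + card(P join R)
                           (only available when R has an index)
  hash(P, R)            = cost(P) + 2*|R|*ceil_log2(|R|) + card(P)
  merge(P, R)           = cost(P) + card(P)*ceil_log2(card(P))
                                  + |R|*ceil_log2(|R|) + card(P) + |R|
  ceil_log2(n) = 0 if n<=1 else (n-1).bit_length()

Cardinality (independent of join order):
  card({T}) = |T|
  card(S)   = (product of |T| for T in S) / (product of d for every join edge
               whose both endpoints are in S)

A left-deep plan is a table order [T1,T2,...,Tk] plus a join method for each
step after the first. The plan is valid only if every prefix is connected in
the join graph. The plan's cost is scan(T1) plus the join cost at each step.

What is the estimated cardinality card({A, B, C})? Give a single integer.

9600

Tables in S: A(400), B(300), C(40)
Edges inside S: C-B(d=10), B-A(d=50)
numerator = 400 * 300 * 40 = 4800000
denominator = 10 * 50 = 500
card(S) = 4800000 / 500 = 9600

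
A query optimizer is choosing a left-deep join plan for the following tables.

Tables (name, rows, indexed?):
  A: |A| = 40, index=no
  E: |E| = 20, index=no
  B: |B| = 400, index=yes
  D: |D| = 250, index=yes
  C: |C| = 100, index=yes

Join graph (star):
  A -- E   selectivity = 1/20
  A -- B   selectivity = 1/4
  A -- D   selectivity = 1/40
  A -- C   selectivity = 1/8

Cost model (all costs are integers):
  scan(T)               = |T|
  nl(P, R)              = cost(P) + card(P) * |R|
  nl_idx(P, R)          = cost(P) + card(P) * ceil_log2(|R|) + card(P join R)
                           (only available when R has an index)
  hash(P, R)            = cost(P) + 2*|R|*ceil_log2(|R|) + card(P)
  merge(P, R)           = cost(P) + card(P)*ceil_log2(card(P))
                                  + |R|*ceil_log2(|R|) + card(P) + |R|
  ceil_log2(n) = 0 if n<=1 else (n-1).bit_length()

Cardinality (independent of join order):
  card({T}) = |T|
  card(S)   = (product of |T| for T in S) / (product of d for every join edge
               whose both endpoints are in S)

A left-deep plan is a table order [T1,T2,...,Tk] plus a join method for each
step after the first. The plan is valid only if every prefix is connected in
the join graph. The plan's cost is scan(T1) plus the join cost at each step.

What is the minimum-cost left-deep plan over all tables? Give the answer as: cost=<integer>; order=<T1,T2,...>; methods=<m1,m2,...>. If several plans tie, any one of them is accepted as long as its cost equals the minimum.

cost=12825; order=A,E,D,C,B; methods=hash,nl_idx,hash,hash

Selinger DP (subsets sized 1..n):
  {A}: scan cost=40, card=40
  {E}: scan cost=20, card=20
  {B}: scan cost=400, card=400
  {D}: scan cost=250, card=250
  {C}: scan cost=100, card=100
  {AE}: card=40; try (E,hash)→280, (A,merge)→420, (E,merge)→440, (A,hash)→520, (A,nl)→820, (E,nl)→840; best=280 via (E,hash)
  {AB}: card=4000; try (A,hash)→1280, (B,merge)→4320, (B,nl_idx)→4400, (A,merge)→4680, (B,hash)→7280, (B,nl)→16040 …(+1); best=1280 via (A,hash)
  {AD}: card=250; try (D,nl_idx)→610, (A,hash)→980, (D,merge)→2570, (A,merge)→2780, (D,hash)→4080, (D,nl)→10040 …(+1); best=610 via (D,nl_idx)
  {AC}: card=500; try (A,hash)→680, (C,nl_idx)→820, (C,merge)→1120, (A,merge)→1180, (C,hash)→1480, (C,nl)→4040 …(+1); best=680 via (A,hash)
  {ABE}: card=4000; try (B,merge)→4560, (B,nl_idx)→4640, (E,hash)→5480, (B,hash)→7520, (B,nl)→16280, (E,merge)→53400 …(+1); best=4560 via (B,merge)
  {ADE}: card=250; try (D,nl_idx)→850, (E,hash)→1060, (D,merge)→2810, (E,merge)→2980, (D,hash)→4320, (E,nl)→5610 …(+1); best=850 via (D,nl_idx)
  {ACE}: card=500; try (C,nl_idx)→1060, (C,merge)→1360, (E,hash)→1380, (C,hash)→1720, (C,nl)→4280, (E,merge)→5800 …(+1); best=1060 via (C,nl_idx)
  {ABD}: card=25000; try (B,merge)→6860, (B,hash)→8060, (D,hash)→9280, (B,nl_idx)→27860, (D,merge)→55530, (D,nl_idx)→58280 …(+2); best=6860 via (B,merge)
  {ABC}: card=50000; try (C,hash)→6680, (B,hash)→8380, (B,merge)→9680, (C,merge)→54080, (B,nl_idx)→55180, (C,nl_idx)→79280 …(+2); best=6680 via (C,hash)
  {ACD}: card=3125; try (C,hash)→2260, (C,merge)→3660, (D,hash)→5180, (C,nl_idx)→5485, (D,nl_idx)→7805, (D,merge)→7930 …(+2); best=2260 via (C,hash)
  {ABDE}: card=25000; try (B,merge)→7100, (B,hash)→8300, (D,hash)→12560, (B,nl_idx)→28100, (E,hash)→32060, (D,merge)→58810 …(+5); best=7100 via (B,merge)
  {ABCE}: card=50000; try (B,hash)→8760, (C,hash)→9960, (B,merge)→10060, (B,nl_idx)→55560, (E,hash)→56880, (C,merge)→57360 …(+5); best=8760 via (B,hash)
  {ACDE}: card=3125; try (C,hash)→2500, (C,merge)→3900, (D,hash)→5560, (E,hash)→5585, (C,nl_idx)→5725, (D,nl_idx)→8185 …(+5); best=2500 via (C,hash)
  {ABCD}: card=312500; try (B,hash)→12585, (C,hash)→33260, (B,merge)→46885, (D,hash)→60680, (B,nl_idx)→342885, (C,merge)→407660 …(+6); best=12585 via (B,hash)
  {ABCDE}: card=312500; try (B,hash)→12825, (C,hash)→33500, (B,merge)→47125, (D,hash)→62760, (E,hash)→325285, (B,nl_idx)→343125 …(+9); best=12825 via (B,hash)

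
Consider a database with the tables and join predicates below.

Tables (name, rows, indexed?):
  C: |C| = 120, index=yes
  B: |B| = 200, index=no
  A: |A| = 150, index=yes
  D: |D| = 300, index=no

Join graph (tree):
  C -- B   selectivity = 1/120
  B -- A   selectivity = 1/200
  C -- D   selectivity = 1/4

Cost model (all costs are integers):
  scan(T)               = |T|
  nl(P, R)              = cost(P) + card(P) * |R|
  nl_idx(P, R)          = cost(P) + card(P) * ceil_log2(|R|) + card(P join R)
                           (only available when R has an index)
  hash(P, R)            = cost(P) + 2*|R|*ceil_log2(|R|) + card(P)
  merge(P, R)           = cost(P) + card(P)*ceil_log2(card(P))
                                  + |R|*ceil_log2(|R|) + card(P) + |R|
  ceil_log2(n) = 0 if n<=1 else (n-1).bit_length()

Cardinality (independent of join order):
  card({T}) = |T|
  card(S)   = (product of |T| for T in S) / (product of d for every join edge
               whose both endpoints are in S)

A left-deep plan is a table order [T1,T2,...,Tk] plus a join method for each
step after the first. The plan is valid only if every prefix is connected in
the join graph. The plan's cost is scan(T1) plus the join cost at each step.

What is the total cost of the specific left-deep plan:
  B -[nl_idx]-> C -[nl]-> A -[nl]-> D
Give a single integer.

76800

step 1: scan B: cost=200, card=200
step 2: join C via nl_idx
    card(P join C) = 200*120/(120) = 200
    cost = 200 + 200*7 + 200 = 1800
step 3: join A via nl
    card(P join A) = 200*150/(200) = 150
    cost = 1800 + 200*150 = 31800
step 4: join D via nl
    card(P join D) = 150*300/(4) = 11250
    cost = 31800 + 150*300 = 76800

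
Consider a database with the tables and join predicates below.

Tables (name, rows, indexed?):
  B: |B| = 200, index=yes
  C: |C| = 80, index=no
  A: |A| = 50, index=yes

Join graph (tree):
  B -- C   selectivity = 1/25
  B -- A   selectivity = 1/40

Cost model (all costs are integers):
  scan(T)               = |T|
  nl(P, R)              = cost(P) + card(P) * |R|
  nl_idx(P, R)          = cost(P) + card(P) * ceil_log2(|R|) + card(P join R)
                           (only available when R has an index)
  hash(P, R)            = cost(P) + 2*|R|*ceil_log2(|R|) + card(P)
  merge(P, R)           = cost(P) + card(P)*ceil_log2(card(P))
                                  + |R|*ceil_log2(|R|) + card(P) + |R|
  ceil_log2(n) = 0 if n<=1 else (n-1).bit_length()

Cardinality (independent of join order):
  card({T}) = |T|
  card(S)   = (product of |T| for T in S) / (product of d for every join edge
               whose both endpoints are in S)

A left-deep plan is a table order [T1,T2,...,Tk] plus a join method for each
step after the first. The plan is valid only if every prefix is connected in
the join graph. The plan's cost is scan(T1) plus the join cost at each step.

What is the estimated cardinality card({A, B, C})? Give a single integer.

Tables in S: A(50), B(200), C(80)
Edges inside S: B-C(d=25), B-A(d=40)
numerator = 50 * 200 * 80 = 800000
denominator = 25 * 40 = 1000
card(S) = 800000 / 1000 = 800

800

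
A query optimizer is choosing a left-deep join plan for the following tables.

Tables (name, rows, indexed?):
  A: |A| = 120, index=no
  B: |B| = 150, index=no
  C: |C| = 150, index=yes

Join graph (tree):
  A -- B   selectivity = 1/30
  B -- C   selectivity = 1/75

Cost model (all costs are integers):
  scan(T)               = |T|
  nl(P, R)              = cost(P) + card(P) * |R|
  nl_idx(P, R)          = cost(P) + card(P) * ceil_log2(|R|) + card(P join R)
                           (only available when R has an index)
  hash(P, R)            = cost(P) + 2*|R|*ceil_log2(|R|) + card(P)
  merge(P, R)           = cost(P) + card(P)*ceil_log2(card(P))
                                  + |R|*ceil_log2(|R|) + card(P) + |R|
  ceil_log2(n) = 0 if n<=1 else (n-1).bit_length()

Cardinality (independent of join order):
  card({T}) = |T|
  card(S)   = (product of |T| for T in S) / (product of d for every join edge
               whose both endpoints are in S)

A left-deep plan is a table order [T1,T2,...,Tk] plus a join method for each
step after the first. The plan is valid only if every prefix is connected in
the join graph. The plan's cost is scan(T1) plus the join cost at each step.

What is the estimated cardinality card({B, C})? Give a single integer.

300

Tables in S: B(150), C(150)
Edges inside S: B-C(d=75)
numerator = 150 * 150 = 22500
denominator = 75 = 75
card(S) = 22500 / 75 = 300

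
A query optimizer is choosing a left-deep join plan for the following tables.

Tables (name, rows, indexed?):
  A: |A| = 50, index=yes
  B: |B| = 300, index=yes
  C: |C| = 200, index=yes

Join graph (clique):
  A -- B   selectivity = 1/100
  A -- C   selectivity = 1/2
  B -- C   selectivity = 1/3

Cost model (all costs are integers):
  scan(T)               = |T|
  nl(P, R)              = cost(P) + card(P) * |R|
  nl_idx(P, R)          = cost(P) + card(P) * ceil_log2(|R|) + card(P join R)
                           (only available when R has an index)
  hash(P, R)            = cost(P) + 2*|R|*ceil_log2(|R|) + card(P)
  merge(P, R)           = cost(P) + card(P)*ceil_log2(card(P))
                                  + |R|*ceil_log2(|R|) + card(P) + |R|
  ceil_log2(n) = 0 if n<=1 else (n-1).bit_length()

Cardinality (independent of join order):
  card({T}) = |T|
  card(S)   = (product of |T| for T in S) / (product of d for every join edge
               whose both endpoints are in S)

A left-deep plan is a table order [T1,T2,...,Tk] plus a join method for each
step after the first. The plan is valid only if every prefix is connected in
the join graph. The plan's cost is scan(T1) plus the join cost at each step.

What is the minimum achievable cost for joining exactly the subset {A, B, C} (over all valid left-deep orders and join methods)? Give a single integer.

3800

Selinger DP over subsets of {A,B,C}:
  {A}: scan cost=50, card=50
  {B}: scan cost=300, card=300
  {C}: scan cost=200, card=200
  {AB}: card=150; try (B,nl_idx)→650, (A,hash)→1200, (A,nl_idx)→2250, (B,merge)→3400, (A,merge)→3650, (B,hash)→5500 …(+2); best=650 via (B,nl_idx)
  {AC}: card=5000; try (A,hash)→1000, (C,merge)→2200, (A,merge)→2350, (C,hash)→3300, (C,nl_idx)→5450, (A,nl_idx)→6400 …(+2); best=1000 via (A,hash)
  {BC}: card=20000; try (C,hash)→3800, (B,merge)→5000, (C,merge)→5100, (B,hash)→5800, (B,nl_idx)→22000, (C,nl_idx)→22700 …(+2); best=3800 via (C,hash)
  {ABC}: card=5000; try (C,merge)→3800, (C,hash)→4000, (C,nl_idx)→6850, (B,hash)→11400, (A,hash)→24400, (C,nl)→30650 …(+6); best=3800 via (C,merge)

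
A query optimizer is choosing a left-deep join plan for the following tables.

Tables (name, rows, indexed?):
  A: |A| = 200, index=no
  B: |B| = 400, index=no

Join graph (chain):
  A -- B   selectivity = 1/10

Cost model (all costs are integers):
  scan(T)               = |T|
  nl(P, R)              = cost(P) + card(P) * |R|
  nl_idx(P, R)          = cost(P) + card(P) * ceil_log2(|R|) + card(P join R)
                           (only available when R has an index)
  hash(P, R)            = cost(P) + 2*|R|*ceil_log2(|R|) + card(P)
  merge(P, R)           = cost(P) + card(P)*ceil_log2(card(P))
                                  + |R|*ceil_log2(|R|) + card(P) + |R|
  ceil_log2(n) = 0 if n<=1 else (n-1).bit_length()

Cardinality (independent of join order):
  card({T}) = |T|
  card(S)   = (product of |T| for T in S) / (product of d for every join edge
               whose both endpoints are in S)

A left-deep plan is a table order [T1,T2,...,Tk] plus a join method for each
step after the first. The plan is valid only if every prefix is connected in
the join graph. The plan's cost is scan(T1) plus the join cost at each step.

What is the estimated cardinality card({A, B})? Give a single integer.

Tables in S: A(200), B(400)
Edges inside S: A-B(d=10)
numerator = 200 * 400 = 80000
denominator = 10 = 10
card(S) = 80000 / 10 = 8000

8000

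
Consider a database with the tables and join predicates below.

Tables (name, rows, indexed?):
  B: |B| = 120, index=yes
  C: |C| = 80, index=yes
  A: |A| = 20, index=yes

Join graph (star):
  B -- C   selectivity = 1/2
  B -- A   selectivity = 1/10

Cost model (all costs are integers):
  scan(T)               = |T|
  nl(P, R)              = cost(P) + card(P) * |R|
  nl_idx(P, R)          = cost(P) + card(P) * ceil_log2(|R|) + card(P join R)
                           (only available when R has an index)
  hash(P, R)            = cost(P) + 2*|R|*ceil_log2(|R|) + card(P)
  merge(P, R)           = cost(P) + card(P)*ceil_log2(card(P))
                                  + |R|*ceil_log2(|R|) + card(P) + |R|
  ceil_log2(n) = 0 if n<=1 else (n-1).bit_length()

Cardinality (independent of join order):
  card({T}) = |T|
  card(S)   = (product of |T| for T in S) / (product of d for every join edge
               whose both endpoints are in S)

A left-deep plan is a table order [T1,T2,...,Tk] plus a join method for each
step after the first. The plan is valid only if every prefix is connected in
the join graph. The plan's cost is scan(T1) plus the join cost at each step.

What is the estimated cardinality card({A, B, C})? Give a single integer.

Tables in S: A(20), B(120), C(80)
Edges inside S: B-C(d=2), B-A(d=10)
numerator = 20 * 120 * 80 = 192000
denominator = 2 * 10 = 20
card(S) = 192000 / 20 = 9600

9600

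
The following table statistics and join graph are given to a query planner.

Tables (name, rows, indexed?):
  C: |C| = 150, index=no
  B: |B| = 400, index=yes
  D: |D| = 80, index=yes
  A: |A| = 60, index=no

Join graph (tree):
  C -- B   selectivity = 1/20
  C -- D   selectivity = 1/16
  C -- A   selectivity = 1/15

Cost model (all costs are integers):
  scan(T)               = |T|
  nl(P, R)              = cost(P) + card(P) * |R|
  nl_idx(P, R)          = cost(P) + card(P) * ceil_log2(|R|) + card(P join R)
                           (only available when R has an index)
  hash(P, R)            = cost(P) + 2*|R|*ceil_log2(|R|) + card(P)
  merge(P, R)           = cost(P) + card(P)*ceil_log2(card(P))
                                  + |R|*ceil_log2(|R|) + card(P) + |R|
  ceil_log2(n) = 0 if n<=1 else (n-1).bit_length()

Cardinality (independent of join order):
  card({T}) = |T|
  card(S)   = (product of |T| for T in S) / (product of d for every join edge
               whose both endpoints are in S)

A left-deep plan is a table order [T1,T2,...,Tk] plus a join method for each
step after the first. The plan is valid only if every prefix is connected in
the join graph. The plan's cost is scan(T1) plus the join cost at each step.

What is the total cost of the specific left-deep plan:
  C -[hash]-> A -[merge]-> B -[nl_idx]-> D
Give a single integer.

155620

step 1: scan C: cost=150, card=150
step 2: join A via hash
    card(P join A) = 150*60/(15) = 600
    cost = 150 + 2*60*6 + 150 = 1020
step 3: join B via merge
    card(P join B) = 600*400/(20) = 12000
    cost = 1020 + 600*10 + 400*9 + 600 + 400 = 11620
step 4: join D via nl_idx
    card(P join D) = 12000*80/(16) = 60000
    cost = 11620 + 12000*7 + 60000 = 155620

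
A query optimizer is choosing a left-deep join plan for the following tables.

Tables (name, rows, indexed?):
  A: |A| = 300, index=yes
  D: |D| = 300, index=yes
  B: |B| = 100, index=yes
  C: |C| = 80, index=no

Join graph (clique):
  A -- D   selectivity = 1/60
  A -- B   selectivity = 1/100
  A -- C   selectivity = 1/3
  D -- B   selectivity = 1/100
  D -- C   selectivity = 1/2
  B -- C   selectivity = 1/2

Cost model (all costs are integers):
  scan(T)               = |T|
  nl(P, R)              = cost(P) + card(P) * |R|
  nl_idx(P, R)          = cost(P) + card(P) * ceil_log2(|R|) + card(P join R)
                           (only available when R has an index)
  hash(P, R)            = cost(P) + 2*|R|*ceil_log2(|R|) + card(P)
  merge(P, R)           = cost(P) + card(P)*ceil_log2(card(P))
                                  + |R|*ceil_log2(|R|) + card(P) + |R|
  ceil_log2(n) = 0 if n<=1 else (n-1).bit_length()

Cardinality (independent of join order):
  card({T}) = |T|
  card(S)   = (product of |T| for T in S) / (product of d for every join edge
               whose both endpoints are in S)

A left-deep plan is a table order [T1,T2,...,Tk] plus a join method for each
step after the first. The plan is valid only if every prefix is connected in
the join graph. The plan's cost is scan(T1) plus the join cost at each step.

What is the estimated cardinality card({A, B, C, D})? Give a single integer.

Tables in S: A(300), B(100), C(80), D(300)
Edges inside S: A-D(d=60), A-B(d=100), A-C(d=3), D-B(d=100), D-C(d=2), B-C(d=2)
numerator = 300 * 100 * 80 * 300 = 720000000
denominator = 60 * 100 * 3 * 100 * 2 * 2 = 7200000
card(S) = 720000000 / 7200000 = 100

100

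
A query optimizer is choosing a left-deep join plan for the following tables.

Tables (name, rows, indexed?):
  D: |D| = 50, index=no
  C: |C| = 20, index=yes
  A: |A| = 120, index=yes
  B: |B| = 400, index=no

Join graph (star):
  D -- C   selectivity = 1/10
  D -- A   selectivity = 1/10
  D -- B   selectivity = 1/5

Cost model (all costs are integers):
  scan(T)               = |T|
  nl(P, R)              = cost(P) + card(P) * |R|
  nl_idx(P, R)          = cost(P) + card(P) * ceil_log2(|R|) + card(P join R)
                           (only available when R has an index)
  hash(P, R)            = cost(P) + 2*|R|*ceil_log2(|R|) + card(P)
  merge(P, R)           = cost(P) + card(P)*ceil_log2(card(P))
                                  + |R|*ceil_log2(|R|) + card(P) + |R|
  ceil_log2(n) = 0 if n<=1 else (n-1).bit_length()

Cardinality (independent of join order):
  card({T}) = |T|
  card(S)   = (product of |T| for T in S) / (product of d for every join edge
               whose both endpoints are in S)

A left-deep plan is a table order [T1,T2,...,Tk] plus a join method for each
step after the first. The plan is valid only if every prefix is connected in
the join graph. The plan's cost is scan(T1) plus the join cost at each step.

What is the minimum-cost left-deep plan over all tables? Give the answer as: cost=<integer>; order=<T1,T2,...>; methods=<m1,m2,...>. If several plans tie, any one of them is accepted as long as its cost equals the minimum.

cost=10040; order=A,D,C,B; methods=hash,hash,hash

Selinger DP (subsets sized 1..n):
  {D}: scan cost=50, card=50
  {C}: scan cost=20, card=20
  {A}: scan cost=120, card=120
  {B}: scan cost=400, card=400
  {CD}: card=100; try (C,hash)→300, (C,nl_idx)→400, (D,merge)→490, (C,merge)→520, (D,hash)→640, (D,nl)→1020 …(+1); best=300 via (C,hash)
  {AD}: card=600; try (D,hash)→840, (A,nl_idx)→1000, (A,merge)→1360, (D,merge)→1430, (A,hash)→1780, (A,nl)→6050 …(+1); best=840 via (D,hash)
  {BD}: card=4000; try (D,hash)→1400, (B,merge)→4400, (D,merge)→4750, (B,hash)→7300, (B,nl)→20050, (D,nl)→20400; best=1400 via (D,hash)
  {ACD}: card=1200; try (C,hash)→1640, (A,merge)→2060, (A,hash)→2080, (A,nl_idx)→2200, (C,nl_idx)→5040, (C,merge)→7560 …(+2); best=1640 via (C,hash)
  {BCD}: card=8000; try (B,merge)→5100, (C,hash)→5600, (B,hash)→7600, (C,nl_idx)→29400, (B,nl)→40300, (C,merge)→53520 …(+1); best=5100 via (B,merge)
  {ABD}: card=48000; try (A,hash)→7080, (B,hash)→8640, (B,merge)→11440, (A,merge)→54360, (A,nl_idx)→77400, (B,nl)→240840 …(+1); best=7080 via (A,hash)
  {ABCD}: card=96000; try (B,hash)→10040, (A,hash)→14780, (B,merge)→20040, (C,hash)→55280, (A,merge)→118060, (A,nl_idx)→157100 …(+5); best=10040 via (B,hash)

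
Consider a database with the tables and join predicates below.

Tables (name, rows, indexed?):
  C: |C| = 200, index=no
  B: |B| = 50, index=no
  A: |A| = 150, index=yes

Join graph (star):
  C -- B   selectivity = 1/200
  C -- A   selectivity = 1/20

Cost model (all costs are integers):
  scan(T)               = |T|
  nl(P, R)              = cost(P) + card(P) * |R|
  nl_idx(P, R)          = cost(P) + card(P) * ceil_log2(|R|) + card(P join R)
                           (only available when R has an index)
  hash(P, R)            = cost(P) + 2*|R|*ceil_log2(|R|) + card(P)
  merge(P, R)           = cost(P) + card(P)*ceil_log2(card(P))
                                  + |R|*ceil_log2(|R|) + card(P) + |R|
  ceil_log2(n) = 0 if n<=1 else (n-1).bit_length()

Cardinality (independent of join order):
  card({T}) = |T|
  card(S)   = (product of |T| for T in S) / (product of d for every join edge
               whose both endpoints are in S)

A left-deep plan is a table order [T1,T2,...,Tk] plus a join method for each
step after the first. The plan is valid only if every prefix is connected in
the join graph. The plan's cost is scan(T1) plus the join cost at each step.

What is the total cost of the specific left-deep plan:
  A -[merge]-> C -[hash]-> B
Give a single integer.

5400

step 1: scan A: cost=150, card=150
step 2: join C via merge
    card(P join C) = 150*200/(20) = 1500
    cost = 150 + 150*8 + 200*8 + 150 + 200 = 3300
step 3: join B via hash
    card(P join B) = 1500*50/(200) = 375
    cost = 3300 + 2*50*6 + 1500 = 5400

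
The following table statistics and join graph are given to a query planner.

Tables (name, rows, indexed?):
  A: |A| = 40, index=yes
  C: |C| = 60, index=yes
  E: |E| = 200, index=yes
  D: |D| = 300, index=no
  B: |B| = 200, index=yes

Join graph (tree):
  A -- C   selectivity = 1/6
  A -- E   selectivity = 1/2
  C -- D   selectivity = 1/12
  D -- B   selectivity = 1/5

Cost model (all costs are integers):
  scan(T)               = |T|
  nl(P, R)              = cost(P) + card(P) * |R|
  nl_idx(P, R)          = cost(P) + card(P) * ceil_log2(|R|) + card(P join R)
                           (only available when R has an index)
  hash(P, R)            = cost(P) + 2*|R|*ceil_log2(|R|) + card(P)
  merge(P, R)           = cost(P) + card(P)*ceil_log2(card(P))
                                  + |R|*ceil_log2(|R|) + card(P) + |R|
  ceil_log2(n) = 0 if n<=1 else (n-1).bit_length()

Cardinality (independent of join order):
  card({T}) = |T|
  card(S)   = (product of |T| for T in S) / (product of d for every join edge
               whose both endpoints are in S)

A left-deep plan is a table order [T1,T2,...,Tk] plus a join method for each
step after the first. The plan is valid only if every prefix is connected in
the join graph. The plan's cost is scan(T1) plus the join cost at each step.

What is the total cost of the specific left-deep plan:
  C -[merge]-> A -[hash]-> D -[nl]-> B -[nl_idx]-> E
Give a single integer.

45206560

step 1: scan C: cost=60, card=60
step 2: join A via merge
    card(P join A) = 60*40/(6) = 400
    cost = 60 + 60*6 + 40*6 + 60 + 40 = 760
step 3: join D via hash
    card(P join D) = 400*300/(12) = 10000
    cost = 760 + 2*300*9 + 400 = 6560
step 4: join B via nl
    card(P join B) = 10000*200/(5) = 400000
    cost = 6560 + 10000*200 = 2006560
step 5: join E via nl_idx
    card(P join E) = 400000*200/(2) = 40000000
    cost = 2006560 + 400000*8 + 40000000 = 45206560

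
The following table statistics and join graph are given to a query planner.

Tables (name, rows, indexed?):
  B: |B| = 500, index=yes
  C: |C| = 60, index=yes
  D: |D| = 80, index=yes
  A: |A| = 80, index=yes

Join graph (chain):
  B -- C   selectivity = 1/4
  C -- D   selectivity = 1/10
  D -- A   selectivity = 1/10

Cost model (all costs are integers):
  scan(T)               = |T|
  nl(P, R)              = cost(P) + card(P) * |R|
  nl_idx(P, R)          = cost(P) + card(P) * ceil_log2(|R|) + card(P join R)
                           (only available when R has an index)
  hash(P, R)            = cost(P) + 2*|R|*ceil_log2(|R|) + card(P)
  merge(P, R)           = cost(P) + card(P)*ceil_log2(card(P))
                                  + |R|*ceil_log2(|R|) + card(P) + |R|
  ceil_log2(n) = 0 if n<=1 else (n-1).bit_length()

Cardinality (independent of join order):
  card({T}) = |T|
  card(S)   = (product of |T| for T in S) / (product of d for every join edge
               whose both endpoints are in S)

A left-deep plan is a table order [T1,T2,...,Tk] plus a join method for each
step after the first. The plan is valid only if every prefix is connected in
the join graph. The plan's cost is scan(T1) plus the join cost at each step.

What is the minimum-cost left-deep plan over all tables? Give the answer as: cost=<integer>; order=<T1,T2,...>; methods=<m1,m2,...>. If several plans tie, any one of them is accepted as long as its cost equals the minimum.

cost=15320; order=D,C,A,B; methods=hash,hash,hash

Selinger DP (subsets sized 1..n):
  {B}: scan cost=500, card=500
  {C}: scan cost=60, card=60
  {D}: scan cost=80, card=80
  {A}: scan cost=80, card=80
  {BC}: card=7500; try (C,hash)→1720, (B,merge)→5480, (C,merge)→5920, (B,nl_idx)→8100, (B,hash)→9120, (C,nl_idx)→11000 …(+2); best=1720 via (C,hash)
  {CD}: card=480; try (C,hash)→880, (D,nl_idx)→960, (C,nl_idx)→1040, (D,merge)→1120, (C,merge)→1140, (D,hash)→1240 …(+2); best=880 via (C,hash)
  {AD}: card=640; try (D,hash)→1280, (D,nl_idx)→1280, (A,hash)→1280, (A,nl_idx)→1280, (D,merge)→1360, (A,merge)→1360 …(+2); best=1280 via (D,hash)
  {BCD}: card=60000; try (D,hash)→10340, (B,hash)→10360, (B,merge)→10680, (B,nl_idx)→65200, (D,merge)→107360, (D,nl_idx)→114220 …(+2); best=10340 via (D,hash)
  {ACD}: card=3840; try (A,hash)→2480, (C,hash)→2640, (A,merge)→6320, (A,nl_idx)→8080, (C,merge)→8740, (C,nl_idx)→8960 …(+2); best=2480 via (A,hash)
  {ABCD}: card=480000; try (B,hash)→15320, (B,merge)→57400, (A,hash)→71460, (B,nl_idx)→517040, (A,nl_idx)→910340, (A,merge)→1030980 …(+2); best=15320 via (B,hash)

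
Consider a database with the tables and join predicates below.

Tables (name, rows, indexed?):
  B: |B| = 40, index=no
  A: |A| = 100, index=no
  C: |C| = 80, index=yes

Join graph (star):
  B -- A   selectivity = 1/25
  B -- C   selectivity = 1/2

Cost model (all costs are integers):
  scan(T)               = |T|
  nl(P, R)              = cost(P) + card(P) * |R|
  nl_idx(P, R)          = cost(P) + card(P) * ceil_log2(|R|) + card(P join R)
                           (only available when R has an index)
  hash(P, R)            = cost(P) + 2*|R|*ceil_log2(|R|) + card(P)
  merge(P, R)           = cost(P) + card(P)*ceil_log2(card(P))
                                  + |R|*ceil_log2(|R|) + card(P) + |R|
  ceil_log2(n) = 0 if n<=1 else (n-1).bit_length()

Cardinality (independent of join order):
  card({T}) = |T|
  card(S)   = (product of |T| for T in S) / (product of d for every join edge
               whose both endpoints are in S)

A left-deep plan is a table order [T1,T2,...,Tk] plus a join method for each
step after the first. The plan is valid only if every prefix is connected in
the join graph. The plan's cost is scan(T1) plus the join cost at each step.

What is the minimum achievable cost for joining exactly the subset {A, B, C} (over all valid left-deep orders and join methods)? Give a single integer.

Selinger DP over subsets of {A,B,C}:
  {B}: scan cost=40, card=40
  {A}: scan cost=100, card=100
  {C}: scan cost=80, card=80
  {AB}: card=160; try (B,hash)→680, (A,merge)→1120, (B,merge)→1180, (A,hash)→1480, (A,nl)→4040, (B,nl)→4100; best=680 via (B,hash)
  {BC}: card=1600; try (B,hash)→640, (C,merge)→960, (B,merge)→1000, (C,hash)→1200, (C,nl_idx)→1920, (C,nl)→3240 …(+1); best=640 via (B,hash)
  {ABC}: card=6400; try (C,hash)→1960, (C,merge)→2760, (A,hash)→3640, (C,nl_idx)→8200, (C,nl)→13480, (A,merge)→20640 …(+1); best=1960 via (C,hash)

1960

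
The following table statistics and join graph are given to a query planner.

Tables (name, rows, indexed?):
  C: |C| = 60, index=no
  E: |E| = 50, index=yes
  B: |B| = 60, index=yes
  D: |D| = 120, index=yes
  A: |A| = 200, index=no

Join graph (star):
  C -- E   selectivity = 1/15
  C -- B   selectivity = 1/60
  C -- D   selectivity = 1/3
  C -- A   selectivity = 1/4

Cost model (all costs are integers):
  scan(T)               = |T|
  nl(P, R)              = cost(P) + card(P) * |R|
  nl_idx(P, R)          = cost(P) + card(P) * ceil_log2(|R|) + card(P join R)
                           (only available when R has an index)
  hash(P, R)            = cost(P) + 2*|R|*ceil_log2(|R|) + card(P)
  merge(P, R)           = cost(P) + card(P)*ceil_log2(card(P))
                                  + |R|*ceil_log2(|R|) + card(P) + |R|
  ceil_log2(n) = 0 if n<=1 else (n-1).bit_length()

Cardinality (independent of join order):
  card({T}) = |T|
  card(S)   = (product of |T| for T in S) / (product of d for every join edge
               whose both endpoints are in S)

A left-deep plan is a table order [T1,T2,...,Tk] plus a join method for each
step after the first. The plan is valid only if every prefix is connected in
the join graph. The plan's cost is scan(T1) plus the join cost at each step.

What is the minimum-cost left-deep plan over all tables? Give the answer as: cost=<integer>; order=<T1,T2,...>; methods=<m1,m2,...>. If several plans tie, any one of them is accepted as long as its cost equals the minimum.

cost=14120; order=C,B,E,D,A; methods=nl_idx,nl_idx,hash,hash

Selinger DP (subsets sized 1..n):
  {C}: scan cost=60, card=60
  {E}: scan cost=50, card=50
  {B}: scan cost=60, card=60
  {D}: scan cost=120, card=120
  {A}: scan cost=200, card=200
  {CE}: card=200; try (E,nl_idx)→620, (E,hash)→720, (C,hash)→820, (C,merge)→820, (E,merge)→830, (C,nl)→3050 …(+1); best=620 via (E,nl_idx)
  {BC}: card=60; try (B,nl_idx)→480, (C,hash)→840, (B,hash)→840, (C,merge)→900, (B,merge)→900, (C,nl)→3660 …(+1); best=480 via (B,nl_idx)
  {CD}: card=2400; try (C,hash)→960, (D,merge)→1440, (C,merge)→1500, (D,hash)→1800, (D,nl_idx)→2880, (D,nl)→7260 …(+1); best=960 via (C,hash)
  {AC}: card=3000; try (C,hash)→1120, (A,merge)→2280, (C,merge)→2420, (A,hash)→3320, (A,nl)→12060, (C,nl)→12200; best=1120 via (C,hash)
  {BCE}: card=200; try (E,nl_idx)→1040, (E,hash)→1140, (E,merge)→1250, (B,hash)→1540, (B,nl_idx)→2020, (B,merge)→2840 …(+2); best=1040 via (E,nl_idx)
  {CDE}: card=8000; try (D,hash)→2500, (D,merge)→3380, (E,hash)→3960, (D,nl_idx)→10020, (E,nl_idx)→23360, (D,nl)→24620 …(+2); best=2500 via (D,hash)
  {ACE}: card=10000; try (A,hash)→4020, (A,merge)→4220, (E,hash)→4720, (E,nl_idx)→29120, (E,merge)→40470, (A,nl)→40620 …(+1); best=4020 via (A,hash)
  {BCD}: card=2400; try (D,merge)→1860, (D,hash)→2220, (D,nl_idx)→3300, (B,hash)→4080, (D,nl)→7680, (B,nl_idx)→17760 …(+2); best=1860 via (D,merge)
  {ABC}: card=3000; try (A,merge)→2700, (A,hash)→3740, (B,hash)→4840, (A,nl)→12480, (B,nl_idx)→22120, (B,merge)→40540 …(+1); best=2700 via (A,merge)
  {ACD}: card=120000; try (D,hash)→5800, (A,hash)→6560, (A,merge)→33960, (D,merge)→41080, (D,nl_idx)→142120, (D,nl)→361120 …(+1); best=5800 via (D,hash)
  {BCDE}: card=8000; try (D,hash)→2920, (D,merge)→3800, (E,hash)→4860, (D,nl_idx)→10440, (B,hash)→11220, (E,nl_idx)→24260 …(+6); best=2920 via (D,hash)
  {ABCE}: card=10000; try (A,hash)→4440, (A,merge)→4640, (E,hash)→6300, (B,hash)→14740, (E,nl_idx)→30700, (A,nl)→41040 …(+5); best=4440 via (A,hash)
  {ACDE}: card=400000; try (A,hash)→13700, (D,hash)→15700, (A,merge)→116300, (E,hash)→126400, (D,merge)→154980, (D,nl_idx)→474020 …(+5); best=13700 via (A,hash)
  {ABCD}: card=120000; try (D,hash)→7380, (A,hash)→7460, (A,merge)→34860, (D,merge)→42660, (B,hash)→126520, (D,nl_idx)→143700 …(+5); best=7380 via (D,hash)
  {ABCDE}: card=400000; try (A,hash)→14120, (D,hash)→16120, (A,merge)→116720, (E,hash)→127980, (D,merge)→155400, (B,hash)→414420 …(+9); best=14120 via (A,hash)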